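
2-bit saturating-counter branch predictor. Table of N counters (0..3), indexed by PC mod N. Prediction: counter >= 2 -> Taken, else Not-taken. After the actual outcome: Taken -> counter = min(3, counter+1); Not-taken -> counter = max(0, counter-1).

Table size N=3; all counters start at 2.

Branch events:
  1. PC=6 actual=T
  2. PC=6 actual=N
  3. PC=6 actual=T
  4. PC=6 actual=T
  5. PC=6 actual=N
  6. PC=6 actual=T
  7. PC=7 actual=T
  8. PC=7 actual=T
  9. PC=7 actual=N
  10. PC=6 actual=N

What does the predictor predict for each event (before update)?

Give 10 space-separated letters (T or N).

Answer: T T T T T T T T T T

Derivation:
Ev 1: PC=6 idx=0 pred=T actual=T -> ctr[0]=3
Ev 2: PC=6 idx=0 pred=T actual=N -> ctr[0]=2
Ev 3: PC=6 idx=0 pred=T actual=T -> ctr[0]=3
Ev 4: PC=6 idx=0 pred=T actual=T -> ctr[0]=3
Ev 5: PC=6 idx=0 pred=T actual=N -> ctr[0]=2
Ev 6: PC=6 idx=0 pred=T actual=T -> ctr[0]=3
Ev 7: PC=7 idx=1 pred=T actual=T -> ctr[1]=3
Ev 8: PC=7 idx=1 pred=T actual=T -> ctr[1]=3
Ev 9: PC=7 idx=1 pred=T actual=N -> ctr[1]=2
Ev 10: PC=6 idx=0 pred=T actual=N -> ctr[0]=2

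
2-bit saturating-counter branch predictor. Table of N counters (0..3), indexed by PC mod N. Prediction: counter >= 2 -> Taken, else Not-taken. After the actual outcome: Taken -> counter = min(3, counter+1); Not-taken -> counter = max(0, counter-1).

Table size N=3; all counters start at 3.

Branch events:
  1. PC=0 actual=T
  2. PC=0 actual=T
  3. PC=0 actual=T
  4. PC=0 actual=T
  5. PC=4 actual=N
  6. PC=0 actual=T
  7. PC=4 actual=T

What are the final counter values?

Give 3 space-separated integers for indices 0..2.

Ev 1: PC=0 idx=0 pred=T actual=T -> ctr[0]=3
Ev 2: PC=0 idx=0 pred=T actual=T -> ctr[0]=3
Ev 3: PC=0 idx=0 pred=T actual=T -> ctr[0]=3
Ev 4: PC=0 idx=0 pred=T actual=T -> ctr[0]=3
Ev 5: PC=4 idx=1 pred=T actual=N -> ctr[1]=2
Ev 6: PC=0 idx=0 pred=T actual=T -> ctr[0]=3
Ev 7: PC=4 idx=1 pred=T actual=T -> ctr[1]=3

Answer: 3 3 3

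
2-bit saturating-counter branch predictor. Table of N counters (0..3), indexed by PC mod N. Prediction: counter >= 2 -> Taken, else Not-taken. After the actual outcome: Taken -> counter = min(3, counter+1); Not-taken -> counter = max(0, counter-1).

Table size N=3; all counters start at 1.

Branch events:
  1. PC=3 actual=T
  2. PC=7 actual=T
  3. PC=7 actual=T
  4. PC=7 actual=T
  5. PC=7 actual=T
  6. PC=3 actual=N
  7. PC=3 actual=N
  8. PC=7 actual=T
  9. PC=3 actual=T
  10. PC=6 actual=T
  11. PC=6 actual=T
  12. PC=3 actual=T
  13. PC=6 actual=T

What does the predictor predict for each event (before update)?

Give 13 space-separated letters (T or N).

Answer: N N T T T T N T N N T T T

Derivation:
Ev 1: PC=3 idx=0 pred=N actual=T -> ctr[0]=2
Ev 2: PC=7 idx=1 pred=N actual=T -> ctr[1]=2
Ev 3: PC=7 idx=1 pred=T actual=T -> ctr[1]=3
Ev 4: PC=7 idx=1 pred=T actual=T -> ctr[1]=3
Ev 5: PC=7 idx=1 pred=T actual=T -> ctr[1]=3
Ev 6: PC=3 idx=0 pred=T actual=N -> ctr[0]=1
Ev 7: PC=3 idx=0 pred=N actual=N -> ctr[0]=0
Ev 8: PC=7 idx=1 pred=T actual=T -> ctr[1]=3
Ev 9: PC=3 idx=0 pred=N actual=T -> ctr[0]=1
Ev 10: PC=6 idx=0 pred=N actual=T -> ctr[0]=2
Ev 11: PC=6 idx=0 pred=T actual=T -> ctr[0]=3
Ev 12: PC=3 idx=0 pred=T actual=T -> ctr[0]=3
Ev 13: PC=6 idx=0 pred=T actual=T -> ctr[0]=3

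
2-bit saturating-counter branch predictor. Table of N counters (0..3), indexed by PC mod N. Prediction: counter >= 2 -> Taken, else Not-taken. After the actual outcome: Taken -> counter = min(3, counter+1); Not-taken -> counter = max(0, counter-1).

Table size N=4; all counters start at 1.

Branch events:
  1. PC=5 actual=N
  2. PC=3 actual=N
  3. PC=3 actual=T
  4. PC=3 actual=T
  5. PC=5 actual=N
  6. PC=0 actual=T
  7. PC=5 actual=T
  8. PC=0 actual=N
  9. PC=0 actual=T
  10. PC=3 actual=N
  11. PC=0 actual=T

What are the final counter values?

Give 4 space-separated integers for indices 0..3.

Answer: 3 1 1 1

Derivation:
Ev 1: PC=5 idx=1 pred=N actual=N -> ctr[1]=0
Ev 2: PC=3 idx=3 pred=N actual=N -> ctr[3]=0
Ev 3: PC=3 idx=3 pred=N actual=T -> ctr[3]=1
Ev 4: PC=3 idx=3 pred=N actual=T -> ctr[3]=2
Ev 5: PC=5 idx=1 pred=N actual=N -> ctr[1]=0
Ev 6: PC=0 idx=0 pred=N actual=T -> ctr[0]=2
Ev 7: PC=5 idx=1 pred=N actual=T -> ctr[1]=1
Ev 8: PC=0 idx=0 pred=T actual=N -> ctr[0]=1
Ev 9: PC=0 idx=0 pred=N actual=T -> ctr[0]=2
Ev 10: PC=3 idx=3 pred=T actual=N -> ctr[3]=1
Ev 11: PC=0 idx=0 pred=T actual=T -> ctr[0]=3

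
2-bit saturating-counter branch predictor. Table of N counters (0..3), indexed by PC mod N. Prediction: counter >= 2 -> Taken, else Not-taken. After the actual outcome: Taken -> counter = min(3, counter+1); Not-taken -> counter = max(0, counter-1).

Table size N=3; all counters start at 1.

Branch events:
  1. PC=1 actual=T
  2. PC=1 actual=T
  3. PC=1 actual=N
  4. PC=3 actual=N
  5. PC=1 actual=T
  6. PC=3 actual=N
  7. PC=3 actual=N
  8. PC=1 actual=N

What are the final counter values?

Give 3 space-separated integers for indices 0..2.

Ev 1: PC=1 idx=1 pred=N actual=T -> ctr[1]=2
Ev 2: PC=1 idx=1 pred=T actual=T -> ctr[1]=3
Ev 3: PC=1 idx=1 pred=T actual=N -> ctr[1]=2
Ev 4: PC=3 idx=0 pred=N actual=N -> ctr[0]=0
Ev 5: PC=1 idx=1 pred=T actual=T -> ctr[1]=3
Ev 6: PC=3 idx=0 pred=N actual=N -> ctr[0]=0
Ev 7: PC=3 idx=0 pred=N actual=N -> ctr[0]=0
Ev 8: PC=1 idx=1 pred=T actual=N -> ctr[1]=2

Answer: 0 2 1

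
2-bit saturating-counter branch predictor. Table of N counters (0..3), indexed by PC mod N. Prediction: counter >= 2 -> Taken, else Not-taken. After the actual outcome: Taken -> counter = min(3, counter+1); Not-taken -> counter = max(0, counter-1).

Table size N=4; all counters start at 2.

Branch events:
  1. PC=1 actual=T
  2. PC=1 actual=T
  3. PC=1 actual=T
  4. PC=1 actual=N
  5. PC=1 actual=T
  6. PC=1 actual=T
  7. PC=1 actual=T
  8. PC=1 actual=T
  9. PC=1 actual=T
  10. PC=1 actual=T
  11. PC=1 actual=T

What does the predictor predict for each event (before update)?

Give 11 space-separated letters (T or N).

Answer: T T T T T T T T T T T

Derivation:
Ev 1: PC=1 idx=1 pred=T actual=T -> ctr[1]=3
Ev 2: PC=1 idx=1 pred=T actual=T -> ctr[1]=3
Ev 3: PC=1 idx=1 pred=T actual=T -> ctr[1]=3
Ev 4: PC=1 idx=1 pred=T actual=N -> ctr[1]=2
Ev 5: PC=1 idx=1 pred=T actual=T -> ctr[1]=3
Ev 6: PC=1 idx=1 pred=T actual=T -> ctr[1]=3
Ev 7: PC=1 idx=1 pred=T actual=T -> ctr[1]=3
Ev 8: PC=1 idx=1 pred=T actual=T -> ctr[1]=3
Ev 9: PC=1 idx=1 pred=T actual=T -> ctr[1]=3
Ev 10: PC=1 idx=1 pred=T actual=T -> ctr[1]=3
Ev 11: PC=1 idx=1 pred=T actual=T -> ctr[1]=3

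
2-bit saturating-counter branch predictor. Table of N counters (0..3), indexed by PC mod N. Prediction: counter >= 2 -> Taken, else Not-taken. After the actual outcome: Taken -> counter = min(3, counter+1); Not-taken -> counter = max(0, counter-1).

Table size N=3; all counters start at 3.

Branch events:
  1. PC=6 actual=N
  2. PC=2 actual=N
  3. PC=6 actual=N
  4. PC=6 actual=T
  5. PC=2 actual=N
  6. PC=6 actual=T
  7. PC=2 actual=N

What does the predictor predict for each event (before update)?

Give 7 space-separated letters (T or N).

Ev 1: PC=6 idx=0 pred=T actual=N -> ctr[0]=2
Ev 2: PC=2 idx=2 pred=T actual=N -> ctr[2]=2
Ev 3: PC=6 idx=0 pred=T actual=N -> ctr[0]=1
Ev 4: PC=6 idx=0 pred=N actual=T -> ctr[0]=2
Ev 5: PC=2 idx=2 pred=T actual=N -> ctr[2]=1
Ev 6: PC=6 idx=0 pred=T actual=T -> ctr[0]=3
Ev 7: PC=2 idx=2 pred=N actual=N -> ctr[2]=0

Answer: T T T N T T N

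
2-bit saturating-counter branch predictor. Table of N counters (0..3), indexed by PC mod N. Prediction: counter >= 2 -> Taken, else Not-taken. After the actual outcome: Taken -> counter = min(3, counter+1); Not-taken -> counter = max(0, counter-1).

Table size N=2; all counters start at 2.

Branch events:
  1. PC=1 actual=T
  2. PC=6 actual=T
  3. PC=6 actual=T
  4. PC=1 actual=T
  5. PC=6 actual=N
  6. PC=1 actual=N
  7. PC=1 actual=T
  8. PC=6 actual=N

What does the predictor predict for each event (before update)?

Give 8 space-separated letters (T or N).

Ev 1: PC=1 idx=1 pred=T actual=T -> ctr[1]=3
Ev 2: PC=6 idx=0 pred=T actual=T -> ctr[0]=3
Ev 3: PC=6 idx=0 pred=T actual=T -> ctr[0]=3
Ev 4: PC=1 idx=1 pred=T actual=T -> ctr[1]=3
Ev 5: PC=6 idx=0 pred=T actual=N -> ctr[0]=2
Ev 6: PC=1 idx=1 pred=T actual=N -> ctr[1]=2
Ev 7: PC=1 idx=1 pred=T actual=T -> ctr[1]=3
Ev 8: PC=6 idx=0 pred=T actual=N -> ctr[0]=1

Answer: T T T T T T T T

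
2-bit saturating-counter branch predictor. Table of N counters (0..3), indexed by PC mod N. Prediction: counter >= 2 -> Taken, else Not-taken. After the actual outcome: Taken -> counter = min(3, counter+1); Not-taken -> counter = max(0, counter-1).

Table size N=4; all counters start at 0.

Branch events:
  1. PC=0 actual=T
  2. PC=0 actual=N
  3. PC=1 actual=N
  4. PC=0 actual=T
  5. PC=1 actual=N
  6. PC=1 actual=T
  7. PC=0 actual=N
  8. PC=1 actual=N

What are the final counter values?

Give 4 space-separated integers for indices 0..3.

Answer: 0 0 0 0

Derivation:
Ev 1: PC=0 idx=0 pred=N actual=T -> ctr[0]=1
Ev 2: PC=0 idx=0 pred=N actual=N -> ctr[0]=0
Ev 3: PC=1 idx=1 pred=N actual=N -> ctr[1]=0
Ev 4: PC=0 idx=0 pred=N actual=T -> ctr[0]=1
Ev 5: PC=1 idx=1 pred=N actual=N -> ctr[1]=0
Ev 6: PC=1 idx=1 pred=N actual=T -> ctr[1]=1
Ev 7: PC=0 idx=0 pred=N actual=N -> ctr[0]=0
Ev 8: PC=1 idx=1 pred=N actual=N -> ctr[1]=0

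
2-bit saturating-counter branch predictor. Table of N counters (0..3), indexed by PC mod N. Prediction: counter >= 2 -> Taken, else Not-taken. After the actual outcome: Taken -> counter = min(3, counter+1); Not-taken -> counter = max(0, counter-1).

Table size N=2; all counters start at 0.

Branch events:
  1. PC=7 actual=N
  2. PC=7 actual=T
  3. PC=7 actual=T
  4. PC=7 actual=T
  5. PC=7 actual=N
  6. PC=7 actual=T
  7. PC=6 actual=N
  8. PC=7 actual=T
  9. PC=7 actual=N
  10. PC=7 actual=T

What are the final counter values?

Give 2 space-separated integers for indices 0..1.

Answer: 0 3

Derivation:
Ev 1: PC=7 idx=1 pred=N actual=N -> ctr[1]=0
Ev 2: PC=7 idx=1 pred=N actual=T -> ctr[1]=1
Ev 3: PC=7 idx=1 pred=N actual=T -> ctr[1]=2
Ev 4: PC=7 idx=1 pred=T actual=T -> ctr[1]=3
Ev 5: PC=7 idx=1 pred=T actual=N -> ctr[1]=2
Ev 6: PC=7 idx=1 pred=T actual=T -> ctr[1]=3
Ev 7: PC=6 idx=0 pred=N actual=N -> ctr[0]=0
Ev 8: PC=7 idx=1 pred=T actual=T -> ctr[1]=3
Ev 9: PC=7 idx=1 pred=T actual=N -> ctr[1]=2
Ev 10: PC=7 idx=1 pred=T actual=T -> ctr[1]=3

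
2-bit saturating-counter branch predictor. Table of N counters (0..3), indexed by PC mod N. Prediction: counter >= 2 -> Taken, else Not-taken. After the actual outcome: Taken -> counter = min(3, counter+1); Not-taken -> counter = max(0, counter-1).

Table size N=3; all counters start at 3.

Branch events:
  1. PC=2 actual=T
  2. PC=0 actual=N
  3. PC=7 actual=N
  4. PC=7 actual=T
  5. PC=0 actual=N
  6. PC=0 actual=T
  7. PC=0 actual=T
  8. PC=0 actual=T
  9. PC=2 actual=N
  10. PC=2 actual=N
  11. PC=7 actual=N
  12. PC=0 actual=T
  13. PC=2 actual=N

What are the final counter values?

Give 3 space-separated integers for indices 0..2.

Answer: 3 2 0

Derivation:
Ev 1: PC=2 idx=2 pred=T actual=T -> ctr[2]=3
Ev 2: PC=0 idx=0 pred=T actual=N -> ctr[0]=2
Ev 3: PC=7 idx=1 pred=T actual=N -> ctr[1]=2
Ev 4: PC=7 idx=1 pred=T actual=T -> ctr[1]=3
Ev 5: PC=0 idx=0 pred=T actual=N -> ctr[0]=1
Ev 6: PC=0 idx=0 pred=N actual=T -> ctr[0]=2
Ev 7: PC=0 idx=0 pred=T actual=T -> ctr[0]=3
Ev 8: PC=0 idx=0 pred=T actual=T -> ctr[0]=3
Ev 9: PC=2 idx=2 pred=T actual=N -> ctr[2]=2
Ev 10: PC=2 idx=2 pred=T actual=N -> ctr[2]=1
Ev 11: PC=7 idx=1 pred=T actual=N -> ctr[1]=2
Ev 12: PC=0 idx=0 pred=T actual=T -> ctr[0]=3
Ev 13: PC=2 idx=2 pred=N actual=N -> ctr[2]=0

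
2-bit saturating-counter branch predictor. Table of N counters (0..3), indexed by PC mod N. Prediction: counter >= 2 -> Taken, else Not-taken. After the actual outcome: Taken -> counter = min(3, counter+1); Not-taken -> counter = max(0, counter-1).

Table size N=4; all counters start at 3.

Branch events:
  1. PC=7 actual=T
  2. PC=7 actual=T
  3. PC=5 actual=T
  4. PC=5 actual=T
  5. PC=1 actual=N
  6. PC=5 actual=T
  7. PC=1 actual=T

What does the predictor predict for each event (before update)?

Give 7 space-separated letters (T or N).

Ev 1: PC=7 idx=3 pred=T actual=T -> ctr[3]=3
Ev 2: PC=7 idx=3 pred=T actual=T -> ctr[3]=3
Ev 3: PC=5 idx=1 pred=T actual=T -> ctr[1]=3
Ev 4: PC=5 idx=1 pred=T actual=T -> ctr[1]=3
Ev 5: PC=1 idx=1 pred=T actual=N -> ctr[1]=2
Ev 6: PC=5 idx=1 pred=T actual=T -> ctr[1]=3
Ev 7: PC=1 idx=1 pred=T actual=T -> ctr[1]=3

Answer: T T T T T T T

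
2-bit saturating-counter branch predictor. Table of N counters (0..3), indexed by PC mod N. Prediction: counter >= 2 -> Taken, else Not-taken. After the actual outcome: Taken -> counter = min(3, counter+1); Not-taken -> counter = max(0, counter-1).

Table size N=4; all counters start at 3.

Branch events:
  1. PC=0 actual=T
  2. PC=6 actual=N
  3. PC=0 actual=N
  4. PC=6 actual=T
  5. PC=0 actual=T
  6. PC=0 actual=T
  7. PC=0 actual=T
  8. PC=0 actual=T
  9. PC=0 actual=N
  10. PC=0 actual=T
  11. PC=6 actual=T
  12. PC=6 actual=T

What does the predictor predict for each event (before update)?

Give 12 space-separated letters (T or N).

Answer: T T T T T T T T T T T T

Derivation:
Ev 1: PC=0 idx=0 pred=T actual=T -> ctr[0]=3
Ev 2: PC=6 idx=2 pred=T actual=N -> ctr[2]=2
Ev 3: PC=0 idx=0 pred=T actual=N -> ctr[0]=2
Ev 4: PC=6 idx=2 pred=T actual=T -> ctr[2]=3
Ev 5: PC=0 idx=0 pred=T actual=T -> ctr[0]=3
Ev 6: PC=0 idx=0 pred=T actual=T -> ctr[0]=3
Ev 7: PC=0 idx=0 pred=T actual=T -> ctr[0]=3
Ev 8: PC=0 idx=0 pred=T actual=T -> ctr[0]=3
Ev 9: PC=0 idx=0 pred=T actual=N -> ctr[0]=2
Ev 10: PC=0 idx=0 pred=T actual=T -> ctr[0]=3
Ev 11: PC=6 idx=2 pred=T actual=T -> ctr[2]=3
Ev 12: PC=6 idx=2 pred=T actual=T -> ctr[2]=3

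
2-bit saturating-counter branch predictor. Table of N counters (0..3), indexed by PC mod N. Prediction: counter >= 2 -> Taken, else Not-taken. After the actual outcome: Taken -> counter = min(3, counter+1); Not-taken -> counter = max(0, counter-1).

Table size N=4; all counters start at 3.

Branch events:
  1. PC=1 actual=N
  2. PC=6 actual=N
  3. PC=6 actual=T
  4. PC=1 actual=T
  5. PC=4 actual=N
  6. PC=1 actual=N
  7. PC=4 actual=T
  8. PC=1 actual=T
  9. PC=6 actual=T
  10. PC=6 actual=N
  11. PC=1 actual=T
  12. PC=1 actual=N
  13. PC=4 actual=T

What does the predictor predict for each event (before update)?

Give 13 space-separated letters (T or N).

Answer: T T T T T T T T T T T T T

Derivation:
Ev 1: PC=1 idx=1 pred=T actual=N -> ctr[1]=2
Ev 2: PC=6 idx=2 pred=T actual=N -> ctr[2]=2
Ev 3: PC=6 idx=2 pred=T actual=T -> ctr[2]=3
Ev 4: PC=1 idx=1 pred=T actual=T -> ctr[1]=3
Ev 5: PC=4 idx=0 pred=T actual=N -> ctr[0]=2
Ev 6: PC=1 idx=1 pred=T actual=N -> ctr[1]=2
Ev 7: PC=4 idx=0 pred=T actual=T -> ctr[0]=3
Ev 8: PC=1 idx=1 pred=T actual=T -> ctr[1]=3
Ev 9: PC=6 idx=2 pred=T actual=T -> ctr[2]=3
Ev 10: PC=6 idx=2 pred=T actual=N -> ctr[2]=2
Ev 11: PC=1 idx=1 pred=T actual=T -> ctr[1]=3
Ev 12: PC=1 idx=1 pred=T actual=N -> ctr[1]=2
Ev 13: PC=4 idx=0 pred=T actual=T -> ctr[0]=3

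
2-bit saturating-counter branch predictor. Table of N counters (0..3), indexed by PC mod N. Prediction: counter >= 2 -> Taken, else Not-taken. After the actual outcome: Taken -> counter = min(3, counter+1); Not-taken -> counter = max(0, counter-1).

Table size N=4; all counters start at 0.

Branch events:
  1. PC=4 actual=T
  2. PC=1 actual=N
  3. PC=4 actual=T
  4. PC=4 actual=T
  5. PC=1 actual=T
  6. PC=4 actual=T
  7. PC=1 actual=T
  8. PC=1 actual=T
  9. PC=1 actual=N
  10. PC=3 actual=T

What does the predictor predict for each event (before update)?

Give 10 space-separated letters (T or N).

Ev 1: PC=4 idx=0 pred=N actual=T -> ctr[0]=1
Ev 2: PC=1 idx=1 pred=N actual=N -> ctr[1]=0
Ev 3: PC=4 idx=0 pred=N actual=T -> ctr[0]=2
Ev 4: PC=4 idx=0 pred=T actual=T -> ctr[0]=3
Ev 5: PC=1 idx=1 pred=N actual=T -> ctr[1]=1
Ev 6: PC=4 idx=0 pred=T actual=T -> ctr[0]=3
Ev 7: PC=1 idx=1 pred=N actual=T -> ctr[1]=2
Ev 8: PC=1 idx=1 pred=T actual=T -> ctr[1]=3
Ev 9: PC=1 idx=1 pred=T actual=N -> ctr[1]=2
Ev 10: PC=3 idx=3 pred=N actual=T -> ctr[3]=1

Answer: N N N T N T N T T N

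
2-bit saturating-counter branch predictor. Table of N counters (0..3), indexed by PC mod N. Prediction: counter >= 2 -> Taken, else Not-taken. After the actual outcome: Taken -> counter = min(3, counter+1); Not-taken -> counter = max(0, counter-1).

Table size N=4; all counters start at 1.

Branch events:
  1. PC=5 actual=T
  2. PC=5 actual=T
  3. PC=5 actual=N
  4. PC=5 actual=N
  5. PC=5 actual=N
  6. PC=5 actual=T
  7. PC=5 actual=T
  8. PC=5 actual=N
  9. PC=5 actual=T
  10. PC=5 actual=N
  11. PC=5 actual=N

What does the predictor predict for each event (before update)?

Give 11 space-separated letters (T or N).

Ev 1: PC=5 idx=1 pred=N actual=T -> ctr[1]=2
Ev 2: PC=5 idx=1 pred=T actual=T -> ctr[1]=3
Ev 3: PC=5 idx=1 pred=T actual=N -> ctr[1]=2
Ev 4: PC=5 idx=1 pred=T actual=N -> ctr[1]=1
Ev 5: PC=5 idx=1 pred=N actual=N -> ctr[1]=0
Ev 6: PC=5 idx=1 pred=N actual=T -> ctr[1]=1
Ev 7: PC=5 idx=1 pred=N actual=T -> ctr[1]=2
Ev 8: PC=5 idx=1 pred=T actual=N -> ctr[1]=1
Ev 9: PC=5 idx=1 pred=N actual=T -> ctr[1]=2
Ev 10: PC=5 idx=1 pred=T actual=N -> ctr[1]=1
Ev 11: PC=5 idx=1 pred=N actual=N -> ctr[1]=0

Answer: N T T T N N N T N T N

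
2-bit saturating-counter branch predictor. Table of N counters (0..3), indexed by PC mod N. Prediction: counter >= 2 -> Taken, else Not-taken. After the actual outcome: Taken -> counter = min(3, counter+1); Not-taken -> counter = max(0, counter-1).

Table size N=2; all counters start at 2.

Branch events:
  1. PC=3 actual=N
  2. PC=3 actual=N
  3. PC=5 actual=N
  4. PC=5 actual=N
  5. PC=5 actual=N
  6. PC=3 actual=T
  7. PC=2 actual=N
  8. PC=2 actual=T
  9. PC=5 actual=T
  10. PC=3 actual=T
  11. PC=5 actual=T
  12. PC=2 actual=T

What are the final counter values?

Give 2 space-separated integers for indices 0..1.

Ev 1: PC=3 idx=1 pred=T actual=N -> ctr[1]=1
Ev 2: PC=3 idx=1 pred=N actual=N -> ctr[1]=0
Ev 3: PC=5 idx=1 pred=N actual=N -> ctr[1]=0
Ev 4: PC=5 idx=1 pred=N actual=N -> ctr[1]=0
Ev 5: PC=5 idx=1 pred=N actual=N -> ctr[1]=0
Ev 6: PC=3 idx=1 pred=N actual=T -> ctr[1]=1
Ev 7: PC=2 idx=0 pred=T actual=N -> ctr[0]=1
Ev 8: PC=2 idx=0 pred=N actual=T -> ctr[0]=2
Ev 9: PC=5 idx=1 pred=N actual=T -> ctr[1]=2
Ev 10: PC=3 idx=1 pred=T actual=T -> ctr[1]=3
Ev 11: PC=5 idx=1 pred=T actual=T -> ctr[1]=3
Ev 12: PC=2 idx=0 pred=T actual=T -> ctr[0]=3

Answer: 3 3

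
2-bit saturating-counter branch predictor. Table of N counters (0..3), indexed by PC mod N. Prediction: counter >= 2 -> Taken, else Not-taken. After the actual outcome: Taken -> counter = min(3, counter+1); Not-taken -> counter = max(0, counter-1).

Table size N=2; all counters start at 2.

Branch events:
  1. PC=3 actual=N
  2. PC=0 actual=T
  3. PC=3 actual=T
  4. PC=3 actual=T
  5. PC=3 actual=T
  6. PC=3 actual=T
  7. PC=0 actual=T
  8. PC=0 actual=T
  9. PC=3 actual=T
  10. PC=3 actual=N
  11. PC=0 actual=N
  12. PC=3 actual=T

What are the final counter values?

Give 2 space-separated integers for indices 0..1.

Answer: 2 3

Derivation:
Ev 1: PC=3 idx=1 pred=T actual=N -> ctr[1]=1
Ev 2: PC=0 idx=0 pred=T actual=T -> ctr[0]=3
Ev 3: PC=3 idx=1 pred=N actual=T -> ctr[1]=2
Ev 4: PC=3 idx=1 pred=T actual=T -> ctr[1]=3
Ev 5: PC=3 idx=1 pred=T actual=T -> ctr[1]=3
Ev 6: PC=3 idx=1 pred=T actual=T -> ctr[1]=3
Ev 7: PC=0 idx=0 pred=T actual=T -> ctr[0]=3
Ev 8: PC=0 idx=0 pred=T actual=T -> ctr[0]=3
Ev 9: PC=3 idx=1 pred=T actual=T -> ctr[1]=3
Ev 10: PC=3 idx=1 pred=T actual=N -> ctr[1]=2
Ev 11: PC=0 idx=0 pred=T actual=N -> ctr[0]=2
Ev 12: PC=3 idx=1 pred=T actual=T -> ctr[1]=3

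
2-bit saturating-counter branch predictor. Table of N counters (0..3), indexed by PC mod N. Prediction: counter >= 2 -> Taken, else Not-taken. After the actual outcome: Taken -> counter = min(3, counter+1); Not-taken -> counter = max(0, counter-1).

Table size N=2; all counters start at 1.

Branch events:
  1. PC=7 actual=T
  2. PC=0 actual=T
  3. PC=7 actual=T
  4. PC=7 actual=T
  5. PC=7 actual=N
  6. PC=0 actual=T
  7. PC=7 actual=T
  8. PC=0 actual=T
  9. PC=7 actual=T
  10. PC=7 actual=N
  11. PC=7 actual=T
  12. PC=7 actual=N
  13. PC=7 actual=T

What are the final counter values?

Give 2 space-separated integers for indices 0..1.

Ev 1: PC=7 idx=1 pred=N actual=T -> ctr[1]=2
Ev 2: PC=0 idx=0 pred=N actual=T -> ctr[0]=2
Ev 3: PC=7 idx=1 pred=T actual=T -> ctr[1]=3
Ev 4: PC=7 idx=1 pred=T actual=T -> ctr[1]=3
Ev 5: PC=7 idx=1 pred=T actual=N -> ctr[1]=2
Ev 6: PC=0 idx=0 pred=T actual=T -> ctr[0]=3
Ev 7: PC=7 idx=1 pred=T actual=T -> ctr[1]=3
Ev 8: PC=0 idx=0 pred=T actual=T -> ctr[0]=3
Ev 9: PC=7 idx=1 pred=T actual=T -> ctr[1]=3
Ev 10: PC=7 idx=1 pred=T actual=N -> ctr[1]=2
Ev 11: PC=7 idx=1 pred=T actual=T -> ctr[1]=3
Ev 12: PC=7 idx=1 pred=T actual=N -> ctr[1]=2
Ev 13: PC=7 idx=1 pred=T actual=T -> ctr[1]=3

Answer: 3 3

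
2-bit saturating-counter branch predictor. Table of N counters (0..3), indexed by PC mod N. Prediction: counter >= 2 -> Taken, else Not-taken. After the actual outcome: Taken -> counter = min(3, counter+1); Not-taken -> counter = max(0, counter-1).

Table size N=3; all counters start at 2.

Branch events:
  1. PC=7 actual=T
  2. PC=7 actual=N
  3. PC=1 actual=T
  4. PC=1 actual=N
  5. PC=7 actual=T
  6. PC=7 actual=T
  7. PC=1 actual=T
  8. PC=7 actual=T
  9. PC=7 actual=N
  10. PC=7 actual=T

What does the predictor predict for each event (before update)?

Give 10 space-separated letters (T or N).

Answer: T T T T T T T T T T

Derivation:
Ev 1: PC=7 idx=1 pred=T actual=T -> ctr[1]=3
Ev 2: PC=7 idx=1 pred=T actual=N -> ctr[1]=2
Ev 3: PC=1 idx=1 pred=T actual=T -> ctr[1]=3
Ev 4: PC=1 idx=1 pred=T actual=N -> ctr[1]=2
Ev 5: PC=7 idx=1 pred=T actual=T -> ctr[1]=3
Ev 6: PC=7 idx=1 pred=T actual=T -> ctr[1]=3
Ev 7: PC=1 idx=1 pred=T actual=T -> ctr[1]=3
Ev 8: PC=7 idx=1 pred=T actual=T -> ctr[1]=3
Ev 9: PC=7 idx=1 pred=T actual=N -> ctr[1]=2
Ev 10: PC=7 idx=1 pred=T actual=T -> ctr[1]=3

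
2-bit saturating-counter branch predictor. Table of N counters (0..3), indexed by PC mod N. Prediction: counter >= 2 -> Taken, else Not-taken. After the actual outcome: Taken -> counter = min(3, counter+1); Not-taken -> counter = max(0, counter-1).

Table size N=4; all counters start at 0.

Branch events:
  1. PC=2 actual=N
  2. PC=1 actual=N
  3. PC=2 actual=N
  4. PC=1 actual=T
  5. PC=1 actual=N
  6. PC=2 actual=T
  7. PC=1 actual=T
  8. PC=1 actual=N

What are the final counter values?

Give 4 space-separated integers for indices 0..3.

Answer: 0 0 1 0

Derivation:
Ev 1: PC=2 idx=2 pred=N actual=N -> ctr[2]=0
Ev 2: PC=1 idx=1 pred=N actual=N -> ctr[1]=0
Ev 3: PC=2 idx=2 pred=N actual=N -> ctr[2]=0
Ev 4: PC=1 idx=1 pred=N actual=T -> ctr[1]=1
Ev 5: PC=1 idx=1 pred=N actual=N -> ctr[1]=0
Ev 6: PC=2 idx=2 pred=N actual=T -> ctr[2]=1
Ev 7: PC=1 idx=1 pred=N actual=T -> ctr[1]=1
Ev 8: PC=1 idx=1 pred=N actual=N -> ctr[1]=0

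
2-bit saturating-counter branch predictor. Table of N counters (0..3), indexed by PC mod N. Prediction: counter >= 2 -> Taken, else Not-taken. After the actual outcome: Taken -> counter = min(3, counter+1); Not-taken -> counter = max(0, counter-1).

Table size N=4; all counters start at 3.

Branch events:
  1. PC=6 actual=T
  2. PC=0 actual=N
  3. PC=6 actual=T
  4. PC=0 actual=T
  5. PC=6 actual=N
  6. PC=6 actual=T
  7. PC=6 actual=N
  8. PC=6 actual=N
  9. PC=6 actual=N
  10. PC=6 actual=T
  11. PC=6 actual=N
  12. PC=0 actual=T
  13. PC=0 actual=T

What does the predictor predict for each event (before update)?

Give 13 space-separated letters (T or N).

Ev 1: PC=6 idx=2 pred=T actual=T -> ctr[2]=3
Ev 2: PC=0 idx=0 pred=T actual=N -> ctr[0]=2
Ev 3: PC=6 idx=2 pred=T actual=T -> ctr[2]=3
Ev 4: PC=0 idx=0 pred=T actual=T -> ctr[0]=3
Ev 5: PC=6 idx=2 pred=T actual=N -> ctr[2]=2
Ev 6: PC=6 idx=2 pred=T actual=T -> ctr[2]=3
Ev 7: PC=6 idx=2 pred=T actual=N -> ctr[2]=2
Ev 8: PC=6 idx=2 pred=T actual=N -> ctr[2]=1
Ev 9: PC=6 idx=2 pred=N actual=N -> ctr[2]=0
Ev 10: PC=6 idx=2 pred=N actual=T -> ctr[2]=1
Ev 11: PC=6 idx=2 pred=N actual=N -> ctr[2]=0
Ev 12: PC=0 idx=0 pred=T actual=T -> ctr[0]=3
Ev 13: PC=0 idx=0 pred=T actual=T -> ctr[0]=3

Answer: T T T T T T T T N N N T T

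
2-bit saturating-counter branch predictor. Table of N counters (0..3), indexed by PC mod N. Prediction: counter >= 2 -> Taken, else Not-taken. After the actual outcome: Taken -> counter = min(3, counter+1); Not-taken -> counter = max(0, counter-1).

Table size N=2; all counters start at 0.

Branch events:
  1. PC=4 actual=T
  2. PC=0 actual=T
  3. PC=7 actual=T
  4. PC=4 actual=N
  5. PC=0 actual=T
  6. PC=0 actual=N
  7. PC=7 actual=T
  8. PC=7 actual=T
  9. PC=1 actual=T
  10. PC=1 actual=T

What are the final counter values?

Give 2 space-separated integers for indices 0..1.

Ev 1: PC=4 idx=0 pred=N actual=T -> ctr[0]=1
Ev 2: PC=0 idx=0 pred=N actual=T -> ctr[0]=2
Ev 3: PC=7 idx=1 pred=N actual=T -> ctr[1]=1
Ev 4: PC=4 idx=0 pred=T actual=N -> ctr[0]=1
Ev 5: PC=0 idx=0 pred=N actual=T -> ctr[0]=2
Ev 6: PC=0 idx=0 pred=T actual=N -> ctr[0]=1
Ev 7: PC=7 idx=1 pred=N actual=T -> ctr[1]=2
Ev 8: PC=7 idx=1 pred=T actual=T -> ctr[1]=3
Ev 9: PC=1 idx=1 pred=T actual=T -> ctr[1]=3
Ev 10: PC=1 idx=1 pred=T actual=T -> ctr[1]=3

Answer: 1 3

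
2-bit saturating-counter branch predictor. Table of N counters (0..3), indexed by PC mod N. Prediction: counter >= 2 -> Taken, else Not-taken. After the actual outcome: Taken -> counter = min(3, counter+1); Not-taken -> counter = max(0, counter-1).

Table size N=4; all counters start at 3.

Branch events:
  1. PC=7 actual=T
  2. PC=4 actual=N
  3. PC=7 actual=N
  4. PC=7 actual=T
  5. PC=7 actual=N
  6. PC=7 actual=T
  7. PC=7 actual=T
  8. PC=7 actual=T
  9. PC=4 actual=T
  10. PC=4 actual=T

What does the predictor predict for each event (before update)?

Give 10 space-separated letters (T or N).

Answer: T T T T T T T T T T

Derivation:
Ev 1: PC=7 idx=3 pred=T actual=T -> ctr[3]=3
Ev 2: PC=4 idx=0 pred=T actual=N -> ctr[0]=2
Ev 3: PC=7 idx=3 pred=T actual=N -> ctr[3]=2
Ev 4: PC=7 idx=3 pred=T actual=T -> ctr[3]=3
Ev 5: PC=7 idx=3 pred=T actual=N -> ctr[3]=2
Ev 6: PC=7 idx=3 pred=T actual=T -> ctr[3]=3
Ev 7: PC=7 idx=3 pred=T actual=T -> ctr[3]=3
Ev 8: PC=7 idx=3 pred=T actual=T -> ctr[3]=3
Ev 9: PC=4 idx=0 pred=T actual=T -> ctr[0]=3
Ev 10: PC=4 idx=0 pred=T actual=T -> ctr[0]=3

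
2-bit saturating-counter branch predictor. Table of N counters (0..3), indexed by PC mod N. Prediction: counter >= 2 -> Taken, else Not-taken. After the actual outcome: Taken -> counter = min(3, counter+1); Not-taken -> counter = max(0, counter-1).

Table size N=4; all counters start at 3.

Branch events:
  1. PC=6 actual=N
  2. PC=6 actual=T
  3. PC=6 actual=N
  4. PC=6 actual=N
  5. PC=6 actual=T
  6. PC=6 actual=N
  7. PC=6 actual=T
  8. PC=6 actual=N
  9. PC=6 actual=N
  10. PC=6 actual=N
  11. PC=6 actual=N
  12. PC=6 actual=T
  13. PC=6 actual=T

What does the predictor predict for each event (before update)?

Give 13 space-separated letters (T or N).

Answer: T T T T N T N T N N N N N

Derivation:
Ev 1: PC=6 idx=2 pred=T actual=N -> ctr[2]=2
Ev 2: PC=6 idx=2 pred=T actual=T -> ctr[2]=3
Ev 3: PC=6 idx=2 pred=T actual=N -> ctr[2]=2
Ev 4: PC=6 idx=2 pred=T actual=N -> ctr[2]=1
Ev 5: PC=6 idx=2 pred=N actual=T -> ctr[2]=2
Ev 6: PC=6 idx=2 pred=T actual=N -> ctr[2]=1
Ev 7: PC=6 idx=2 pred=N actual=T -> ctr[2]=2
Ev 8: PC=6 idx=2 pred=T actual=N -> ctr[2]=1
Ev 9: PC=6 idx=2 pred=N actual=N -> ctr[2]=0
Ev 10: PC=6 idx=2 pred=N actual=N -> ctr[2]=0
Ev 11: PC=6 idx=2 pred=N actual=N -> ctr[2]=0
Ev 12: PC=6 idx=2 pred=N actual=T -> ctr[2]=1
Ev 13: PC=6 idx=2 pred=N actual=T -> ctr[2]=2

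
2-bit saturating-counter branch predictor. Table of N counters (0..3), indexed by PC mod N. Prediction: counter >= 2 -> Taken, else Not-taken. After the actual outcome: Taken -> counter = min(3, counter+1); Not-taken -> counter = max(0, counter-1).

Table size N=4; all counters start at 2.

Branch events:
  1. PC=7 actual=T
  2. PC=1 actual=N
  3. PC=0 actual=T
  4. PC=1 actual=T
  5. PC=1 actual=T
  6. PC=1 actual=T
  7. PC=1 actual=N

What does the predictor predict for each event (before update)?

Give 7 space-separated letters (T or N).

Ev 1: PC=7 idx=3 pred=T actual=T -> ctr[3]=3
Ev 2: PC=1 idx=1 pred=T actual=N -> ctr[1]=1
Ev 3: PC=0 idx=0 pred=T actual=T -> ctr[0]=3
Ev 4: PC=1 idx=1 pred=N actual=T -> ctr[1]=2
Ev 5: PC=1 idx=1 pred=T actual=T -> ctr[1]=3
Ev 6: PC=1 idx=1 pred=T actual=T -> ctr[1]=3
Ev 7: PC=1 idx=1 pred=T actual=N -> ctr[1]=2

Answer: T T T N T T T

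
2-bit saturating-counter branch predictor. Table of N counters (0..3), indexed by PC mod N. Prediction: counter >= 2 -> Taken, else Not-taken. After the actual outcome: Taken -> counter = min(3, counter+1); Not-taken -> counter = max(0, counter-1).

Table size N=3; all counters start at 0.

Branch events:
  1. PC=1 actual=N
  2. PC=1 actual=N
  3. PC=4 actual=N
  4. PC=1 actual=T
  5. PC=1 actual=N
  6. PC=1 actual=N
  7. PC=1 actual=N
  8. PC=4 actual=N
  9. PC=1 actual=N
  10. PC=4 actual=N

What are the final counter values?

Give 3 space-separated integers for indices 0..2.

Answer: 0 0 0

Derivation:
Ev 1: PC=1 idx=1 pred=N actual=N -> ctr[1]=0
Ev 2: PC=1 idx=1 pred=N actual=N -> ctr[1]=0
Ev 3: PC=4 idx=1 pred=N actual=N -> ctr[1]=0
Ev 4: PC=1 idx=1 pred=N actual=T -> ctr[1]=1
Ev 5: PC=1 idx=1 pred=N actual=N -> ctr[1]=0
Ev 6: PC=1 idx=1 pred=N actual=N -> ctr[1]=0
Ev 7: PC=1 idx=1 pred=N actual=N -> ctr[1]=0
Ev 8: PC=4 idx=1 pred=N actual=N -> ctr[1]=0
Ev 9: PC=1 idx=1 pred=N actual=N -> ctr[1]=0
Ev 10: PC=4 idx=1 pred=N actual=N -> ctr[1]=0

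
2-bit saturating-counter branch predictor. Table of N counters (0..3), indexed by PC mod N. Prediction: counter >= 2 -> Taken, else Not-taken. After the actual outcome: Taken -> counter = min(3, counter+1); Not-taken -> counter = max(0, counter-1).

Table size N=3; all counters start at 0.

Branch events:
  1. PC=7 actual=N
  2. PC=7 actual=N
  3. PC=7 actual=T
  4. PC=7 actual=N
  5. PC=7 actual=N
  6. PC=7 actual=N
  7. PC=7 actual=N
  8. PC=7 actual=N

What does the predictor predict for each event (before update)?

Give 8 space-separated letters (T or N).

Ev 1: PC=7 idx=1 pred=N actual=N -> ctr[1]=0
Ev 2: PC=7 idx=1 pred=N actual=N -> ctr[1]=0
Ev 3: PC=7 idx=1 pred=N actual=T -> ctr[1]=1
Ev 4: PC=7 idx=1 pred=N actual=N -> ctr[1]=0
Ev 5: PC=7 idx=1 pred=N actual=N -> ctr[1]=0
Ev 6: PC=7 idx=1 pred=N actual=N -> ctr[1]=0
Ev 7: PC=7 idx=1 pred=N actual=N -> ctr[1]=0
Ev 8: PC=7 idx=1 pred=N actual=N -> ctr[1]=0

Answer: N N N N N N N N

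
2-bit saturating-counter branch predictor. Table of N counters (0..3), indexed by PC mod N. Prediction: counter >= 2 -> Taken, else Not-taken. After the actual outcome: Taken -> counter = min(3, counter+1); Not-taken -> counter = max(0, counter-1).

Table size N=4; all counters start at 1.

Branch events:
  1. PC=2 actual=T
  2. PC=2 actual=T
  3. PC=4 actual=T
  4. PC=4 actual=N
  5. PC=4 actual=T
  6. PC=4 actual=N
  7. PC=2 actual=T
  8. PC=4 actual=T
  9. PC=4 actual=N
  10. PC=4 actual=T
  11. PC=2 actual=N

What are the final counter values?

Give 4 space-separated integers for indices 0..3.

Ev 1: PC=2 idx=2 pred=N actual=T -> ctr[2]=2
Ev 2: PC=2 idx=2 pred=T actual=T -> ctr[2]=3
Ev 3: PC=4 idx=0 pred=N actual=T -> ctr[0]=2
Ev 4: PC=4 idx=0 pred=T actual=N -> ctr[0]=1
Ev 5: PC=4 idx=0 pred=N actual=T -> ctr[0]=2
Ev 6: PC=4 idx=0 pred=T actual=N -> ctr[0]=1
Ev 7: PC=2 idx=2 pred=T actual=T -> ctr[2]=3
Ev 8: PC=4 idx=0 pred=N actual=T -> ctr[0]=2
Ev 9: PC=4 idx=0 pred=T actual=N -> ctr[0]=1
Ev 10: PC=4 idx=0 pred=N actual=T -> ctr[0]=2
Ev 11: PC=2 idx=2 pred=T actual=N -> ctr[2]=2

Answer: 2 1 2 1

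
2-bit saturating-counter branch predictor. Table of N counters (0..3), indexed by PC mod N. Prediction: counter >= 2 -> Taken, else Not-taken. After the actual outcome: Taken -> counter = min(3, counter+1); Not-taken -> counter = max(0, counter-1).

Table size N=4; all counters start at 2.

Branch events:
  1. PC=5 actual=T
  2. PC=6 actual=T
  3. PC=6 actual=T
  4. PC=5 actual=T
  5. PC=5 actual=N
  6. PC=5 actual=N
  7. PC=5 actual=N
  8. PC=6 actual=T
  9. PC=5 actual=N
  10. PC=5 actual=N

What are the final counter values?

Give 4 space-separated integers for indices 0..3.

Answer: 2 0 3 2

Derivation:
Ev 1: PC=5 idx=1 pred=T actual=T -> ctr[1]=3
Ev 2: PC=6 idx=2 pred=T actual=T -> ctr[2]=3
Ev 3: PC=6 idx=2 pred=T actual=T -> ctr[2]=3
Ev 4: PC=5 idx=1 pred=T actual=T -> ctr[1]=3
Ev 5: PC=5 idx=1 pred=T actual=N -> ctr[1]=2
Ev 6: PC=5 idx=1 pred=T actual=N -> ctr[1]=1
Ev 7: PC=5 idx=1 pred=N actual=N -> ctr[1]=0
Ev 8: PC=6 idx=2 pred=T actual=T -> ctr[2]=3
Ev 9: PC=5 idx=1 pred=N actual=N -> ctr[1]=0
Ev 10: PC=5 idx=1 pred=N actual=N -> ctr[1]=0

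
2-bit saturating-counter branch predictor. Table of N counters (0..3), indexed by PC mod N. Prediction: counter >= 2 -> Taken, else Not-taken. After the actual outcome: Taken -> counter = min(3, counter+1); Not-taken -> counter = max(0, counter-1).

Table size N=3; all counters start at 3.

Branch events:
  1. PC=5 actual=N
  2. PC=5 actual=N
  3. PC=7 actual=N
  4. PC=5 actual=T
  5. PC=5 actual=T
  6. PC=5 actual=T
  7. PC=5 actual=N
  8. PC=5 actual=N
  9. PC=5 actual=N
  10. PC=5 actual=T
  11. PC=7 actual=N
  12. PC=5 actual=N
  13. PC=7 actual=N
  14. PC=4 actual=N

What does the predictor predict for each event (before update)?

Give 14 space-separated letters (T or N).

Answer: T T T N T T T T N N T N N N

Derivation:
Ev 1: PC=5 idx=2 pred=T actual=N -> ctr[2]=2
Ev 2: PC=5 idx=2 pred=T actual=N -> ctr[2]=1
Ev 3: PC=7 idx=1 pred=T actual=N -> ctr[1]=2
Ev 4: PC=5 idx=2 pred=N actual=T -> ctr[2]=2
Ev 5: PC=5 idx=2 pred=T actual=T -> ctr[2]=3
Ev 6: PC=5 idx=2 pred=T actual=T -> ctr[2]=3
Ev 7: PC=5 idx=2 pred=T actual=N -> ctr[2]=2
Ev 8: PC=5 idx=2 pred=T actual=N -> ctr[2]=1
Ev 9: PC=5 idx=2 pred=N actual=N -> ctr[2]=0
Ev 10: PC=5 idx=2 pred=N actual=T -> ctr[2]=1
Ev 11: PC=7 idx=1 pred=T actual=N -> ctr[1]=1
Ev 12: PC=5 idx=2 pred=N actual=N -> ctr[2]=0
Ev 13: PC=7 idx=1 pred=N actual=N -> ctr[1]=0
Ev 14: PC=4 idx=1 pred=N actual=N -> ctr[1]=0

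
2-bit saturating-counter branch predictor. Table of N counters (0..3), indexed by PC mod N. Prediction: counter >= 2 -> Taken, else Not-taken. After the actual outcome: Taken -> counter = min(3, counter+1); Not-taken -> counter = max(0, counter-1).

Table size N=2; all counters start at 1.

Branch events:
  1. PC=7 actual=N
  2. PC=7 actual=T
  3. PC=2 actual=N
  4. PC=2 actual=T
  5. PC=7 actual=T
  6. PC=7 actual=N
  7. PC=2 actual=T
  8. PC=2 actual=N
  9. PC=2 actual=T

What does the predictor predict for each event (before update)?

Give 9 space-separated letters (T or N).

Ev 1: PC=7 idx=1 pred=N actual=N -> ctr[1]=0
Ev 2: PC=7 idx=1 pred=N actual=T -> ctr[1]=1
Ev 3: PC=2 idx=0 pred=N actual=N -> ctr[0]=0
Ev 4: PC=2 idx=0 pred=N actual=T -> ctr[0]=1
Ev 5: PC=7 idx=1 pred=N actual=T -> ctr[1]=2
Ev 6: PC=7 idx=1 pred=T actual=N -> ctr[1]=1
Ev 7: PC=2 idx=0 pred=N actual=T -> ctr[0]=2
Ev 8: PC=2 idx=0 pred=T actual=N -> ctr[0]=1
Ev 9: PC=2 idx=0 pred=N actual=T -> ctr[0]=2

Answer: N N N N N T N T N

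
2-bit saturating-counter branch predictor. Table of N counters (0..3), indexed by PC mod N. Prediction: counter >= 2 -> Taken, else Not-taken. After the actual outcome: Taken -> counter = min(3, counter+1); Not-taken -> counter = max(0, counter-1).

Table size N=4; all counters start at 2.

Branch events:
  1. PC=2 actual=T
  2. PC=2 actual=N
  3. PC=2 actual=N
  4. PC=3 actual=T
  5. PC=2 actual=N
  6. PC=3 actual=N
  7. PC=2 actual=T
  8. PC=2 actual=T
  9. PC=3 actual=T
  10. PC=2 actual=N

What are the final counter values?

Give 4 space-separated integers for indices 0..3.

Answer: 2 2 1 3

Derivation:
Ev 1: PC=2 idx=2 pred=T actual=T -> ctr[2]=3
Ev 2: PC=2 idx=2 pred=T actual=N -> ctr[2]=2
Ev 3: PC=2 idx=2 pred=T actual=N -> ctr[2]=1
Ev 4: PC=3 idx=3 pred=T actual=T -> ctr[3]=3
Ev 5: PC=2 idx=2 pred=N actual=N -> ctr[2]=0
Ev 6: PC=3 idx=3 pred=T actual=N -> ctr[3]=2
Ev 7: PC=2 idx=2 pred=N actual=T -> ctr[2]=1
Ev 8: PC=2 idx=2 pred=N actual=T -> ctr[2]=2
Ev 9: PC=3 idx=3 pred=T actual=T -> ctr[3]=3
Ev 10: PC=2 idx=2 pred=T actual=N -> ctr[2]=1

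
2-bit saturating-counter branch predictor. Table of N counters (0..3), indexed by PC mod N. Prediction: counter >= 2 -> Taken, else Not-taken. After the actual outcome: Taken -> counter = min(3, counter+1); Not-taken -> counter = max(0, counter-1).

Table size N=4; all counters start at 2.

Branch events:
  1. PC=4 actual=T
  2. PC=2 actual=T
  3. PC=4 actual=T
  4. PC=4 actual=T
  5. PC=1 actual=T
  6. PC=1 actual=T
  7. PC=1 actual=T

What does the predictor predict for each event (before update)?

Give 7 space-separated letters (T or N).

Answer: T T T T T T T

Derivation:
Ev 1: PC=4 idx=0 pred=T actual=T -> ctr[0]=3
Ev 2: PC=2 idx=2 pred=T actual=T -> ctr[2]=3
Ev 3: PC=4 idx=0 pred=T actual=T -> ctr[0]=3
Ev 4: PC=4 idx=0 pred=T actual=T -> ctr[0]=3
Ev 5: PC=1 idx=1 pred=T actual=T -> ctr[1]=3
Ev 6: PC=1 idx=1 pred=T actual=T -> ctr[1]=3
Ev 7: PC=1 idx=1 pred=T actual=T -> ctr[1]=3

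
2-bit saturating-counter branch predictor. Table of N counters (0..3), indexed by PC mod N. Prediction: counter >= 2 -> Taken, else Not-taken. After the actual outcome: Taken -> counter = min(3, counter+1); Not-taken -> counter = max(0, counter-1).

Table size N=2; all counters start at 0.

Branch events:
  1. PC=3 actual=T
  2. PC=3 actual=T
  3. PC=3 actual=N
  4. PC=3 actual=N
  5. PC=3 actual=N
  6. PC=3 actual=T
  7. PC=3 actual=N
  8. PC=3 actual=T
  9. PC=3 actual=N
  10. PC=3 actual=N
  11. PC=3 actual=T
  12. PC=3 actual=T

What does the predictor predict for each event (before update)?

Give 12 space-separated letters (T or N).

Answer: N N T N N N N N N N N N

Derivation:
Ev 1: PC=3 idx=1 pred=N actual=T -> ctr[1]=1
Ev 2: PC=3 idx=1 pred=N actual=T -> ctr[1]=2
Ev 3: PC=3 idx=1 pred=T actual=N -> ctr[1]=1
Ev 4: PC=3 idx=1 pred=N actual=N -> ctr[1]=0
Ev 5: PC=3 idx=1 pred=N actual=N -> ctr[1]=0
Ev 6: PC=3 idx=1 pred=N actual=T -> ctr[1]=1
Ev 7: PC=3 idx=1 pred=N actual=N -> ctr[1]=0
Ev 8: PC=3 idx=1 pred=N actual=T -> ctr[1]=1
Ev 9: PC=3 idx=1 pred=N actual=N -> ctr[1]=0
Ev 10: PC=3 idx=1 pred=N actual=N -> ctr[1]=0
Ev 11: PC=3 idx=1 pred=N actual=T -> ctr[1]=1
Ev 12: PC=3 idx=1 pred=N actual=T -> ctr[1]=2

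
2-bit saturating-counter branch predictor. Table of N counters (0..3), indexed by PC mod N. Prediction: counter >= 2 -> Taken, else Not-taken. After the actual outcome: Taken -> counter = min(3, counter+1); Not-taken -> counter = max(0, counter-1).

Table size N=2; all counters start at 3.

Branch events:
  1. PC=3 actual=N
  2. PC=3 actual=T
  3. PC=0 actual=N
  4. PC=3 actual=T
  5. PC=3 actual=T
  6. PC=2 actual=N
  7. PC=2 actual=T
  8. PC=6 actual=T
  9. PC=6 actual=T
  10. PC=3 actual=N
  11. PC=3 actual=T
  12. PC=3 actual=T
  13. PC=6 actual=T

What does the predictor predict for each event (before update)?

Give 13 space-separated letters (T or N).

Answer: T T T T T T N T T T T T T

Derivation:
Ev 1: PC=3 idx=1 pred=T actual=N -> ctr[1]=2
Ev 2: PC=3 idx=1 pred=T actual=T -> ctr[1]=3
Ev 3: PC=0 idx=0 pred=T actual=N -> ctr[0]=2
Ev 4: PC=3 idx=1 pred=T actual=T -> ctr[1]=3
Ev 5: PC=3 idx=1 pred=T actual=T -> ctr[1]=3
Ev 6: PC=2 idx=0 pred=T actual=N -> ctr[0]=1
Ev 7: PC=2 idx=0 pred=N actual=T -> ctr[0]=2
Ev 8: PC=6 idx=0 pred=T actual=T -> ctr[0]=3
Ev 9: PC=6 idx=0 pred=T actual=T -> ctr[0]=3
Ev 10: PC=3 idx=1 pred=T actual=N -> ctr[1]=2
Ev 11: PC=3 idx=1 pred=T actual=T -> ctr[1]=3
Ev 12: PC=3 idx=1 pred=T actual=T -> ctr[1]=3
Ev 13: PC=6 idx=0 pred=T actual=T -> ctr[0]=3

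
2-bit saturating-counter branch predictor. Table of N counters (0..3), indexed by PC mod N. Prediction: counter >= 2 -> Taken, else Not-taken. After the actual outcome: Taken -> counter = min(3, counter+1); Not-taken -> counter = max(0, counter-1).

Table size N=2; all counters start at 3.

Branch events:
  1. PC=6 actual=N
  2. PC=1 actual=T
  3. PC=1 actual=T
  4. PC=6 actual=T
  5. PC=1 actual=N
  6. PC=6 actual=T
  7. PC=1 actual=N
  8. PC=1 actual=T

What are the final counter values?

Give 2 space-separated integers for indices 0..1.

Ev 1: PC=6 idx=0 pred=T actual=N -> ctr[0]=2
Ev 2: PC=1 idx=1 pred=T actual=T -> ctr[1]=3
Ev 3: PC=1 idx=1 pred=T actual=T -> ctr[1]=3
Ev 4: PC=6 idx=0 pred=T actual=T -> ctr[0]=3
Ev 5: PC=1 idx=1 pred=T actual=N -> ctr[1]=2
Ev 6: PC=6 idx=0 pred=T actual=T -> ctr[0]=3
Ev 7: PC=1 idx=1 pred=T actual=N -> ctr[1]=1
Ev 8: PC=1 idx=1 pred=N actual=T -> ctr[1]=2

Answer: 3 2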